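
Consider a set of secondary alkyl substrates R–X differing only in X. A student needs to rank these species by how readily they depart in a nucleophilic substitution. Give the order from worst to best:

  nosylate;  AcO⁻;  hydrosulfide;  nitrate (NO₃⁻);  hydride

A good leaving group is a weak base: the lower the pKₐ of its conjugate acid, the more readily it departs.
nosylate: pKₐ(p-O₂NC₆H₄SO₃H) ≈ -3.5 — p-nitro group further stabilises the sulfonate
nitrate (NO₃⁻): pKₐ(HNO₃) ≈ -1.3
AcO⁻: pKₐ(CH₃COOH) ≈ 4.8 — resonance-stabilised but still a weak base
hydrosulfide: pKₐ(H₂S) ≈ 7
hydride: pKₐ(H₂) ≈ 36 — extremely strong base; leaves only in special hydride-transfer contexts
Listed from poorest to best leaving group as asked.

hydride < hydrosulfide < AcO⁻ < nitrate (NO₃⁻) < nosylate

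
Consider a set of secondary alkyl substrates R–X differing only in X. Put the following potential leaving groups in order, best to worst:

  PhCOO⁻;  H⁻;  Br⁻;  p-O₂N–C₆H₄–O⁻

Br⁻: pKₐ(HBr) ≈ -9 — weak base; good leaving group
PhCOO⁻: pKₐ(C₆H₅COOH) ≈ 4.2
p-O₂N–C₆H₄–O⁻: pKₐ(p-nitrophenol) ≈ 7.2 — nitro group delocalises the charge; the classic chromogenic LG
H⁻: pKₐ(H₂) ≈ 36

Br⁻ > PhCOO⁻ > p-O₂N–C₆H₄–O⁻ > H⁻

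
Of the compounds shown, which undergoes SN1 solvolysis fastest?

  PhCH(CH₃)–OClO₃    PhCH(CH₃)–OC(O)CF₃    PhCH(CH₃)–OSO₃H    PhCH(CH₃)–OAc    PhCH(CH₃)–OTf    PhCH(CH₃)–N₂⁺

PhCH(CH₃)–N₂⁺

With the same alkyl group throughout, only the leaving group differentiates the rates.
Leaving-group ability tracks the stability of the departed species; conjugate-acid pKₐ is the usual yardstick (lower pKₐ → better LG).
PhCH(CH₃)–N₂⁺ loses N₂: no meaningful conjugate acid; N₂ departs as an exceptionally stable neutral molecule
PhCH(CH₃)–OTf loses OTf⁻: pKₐ(CF₃SO₃H (triflic acid)) ≈ -14
PhCH(CH₃)–OClO₃ loses ClO₄⁻: pKₐ(HClO₄) ≈ -10
PhCH(CH₃)–OSO₃H loses HSO₄⁻: pKₐ(H₂SO₄) ≈ -3
PhCH(CH₃)–OC(O)CF₃ loses CF₃COO⁻: pKₐ(CF₃COOH) ≈ 0.2
PhCH(CH₃)–OAc loses AcO⁻: pKₐ(CH₃COOH) ≈ 4.8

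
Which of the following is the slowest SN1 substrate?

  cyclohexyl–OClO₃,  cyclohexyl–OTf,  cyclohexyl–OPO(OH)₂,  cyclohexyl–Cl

cyclohexyl–OPO(OH)₂

With the same alkyl group throughout, only the leaving group differentiates the rates.
A good leaving group is a weak base: the lower the pKₐ of its conjugate acid, the more readily it departs.
cyclohexyl–OTf loses OTf⁻: pKₐ(CF₃SO₃H (triflic acid)) ≈ -14
cyclohexyl–OClO₃ loses ClO₄⁻: pKₐ(HClO₄) ≈ -10
cyclohexyl–Cl loses Cl⁻: pKₐ(HCl) ≈ -7
cyclohexyl–OPO(OH)₂ loses H₂PO₄⁻: pKₐ(H₃PO₄) ≈ 2.1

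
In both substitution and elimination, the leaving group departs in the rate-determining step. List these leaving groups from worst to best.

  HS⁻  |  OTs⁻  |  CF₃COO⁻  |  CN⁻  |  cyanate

CN⁻ < HS⁻ < cyanate < CF₃COO⁻ < OTs⁻

The more stable X⁻ (or X) is on its own — i.e. the weaker a base it is — the better a leaving group it makes.
OTs⁻: pKₐ(p-CH₃C₆H₄SO₃H (TsOH)) ≈ -2.8 — resonance-delocalised arenesulfonate
CF₃COO⁻: pKₐ(CF₃COOH) ≈ 0.2 — strongly electron-withdrawing CF₃ stabilises the carboxylate
cyanate: pKₐ(HOCN) ≈ 3.5 — resonance between N and O
HS⁻: pKₐ(H₂S) ≈ 7 — larger and more polarisable than the oxygen analogue
CN⁻: pKₐ(HCN) ≈ 9.2 — sp carbon stabilises the charge somewhat, but still a poor LG
Reversing gives the worst-to-best order requested.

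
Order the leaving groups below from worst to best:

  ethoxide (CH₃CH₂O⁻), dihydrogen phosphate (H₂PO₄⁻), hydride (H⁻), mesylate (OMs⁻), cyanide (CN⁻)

hydride (H⁻) < ethoxide (CH₃CH₂O⁻) < cyanide (CN⁻) < dihydrogen phosphate (H₂PO₄⁻) < mesylate (OMs⁻)

The more stable X⁻ (or X) is on its own — i.e. the weaker a base it is — the better a leaving group it makes.
mesylate (OMs⁻): pKₐ(CH₃SO₃H (MsOH)) ≈ -1.9
dihydrogen phosphate (H₂PO₄⁻): pKₐ(H₃PO₄) ≈ 2.1
cyanide (CN⁻): pKₐ(HCN) ≈ 9.2 — sp carbon stabilises the charge somewhat, but still a poor LG
ethoxide (CH₃CH₂O⁻): pKₐ(CH₃CH₂OH) ≈ 16 — strong base; alkoxides do not leave unassisted
hydride (H⁻): pKₐ(H₂) ≈ 36 — extremely strong base; leaves only in special hydride-transfer contexts
Reversing gives the worst-to-best order requested.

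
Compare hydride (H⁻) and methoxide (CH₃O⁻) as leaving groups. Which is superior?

methoxide (CH₃O⁻) is the better leaving group.
pKₐ(CH₃OH) ≈ 15.5 versus pKₐ(H₂) ≈ 36: methoxide (CH₃O⁻) is the much weaker base.
Strong base; alkoxides do not leave unassisted.

methoxide (CH₃O⁻)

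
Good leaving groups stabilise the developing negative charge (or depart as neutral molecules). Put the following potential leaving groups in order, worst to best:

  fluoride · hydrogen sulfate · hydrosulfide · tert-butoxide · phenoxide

tert-butoxide < phenoxide < hydrosulfide < fluoride < hydrogen sulfate

Rank by basicity of the departing species: weakest base leaves most easily.
hydrogen sulfate: pKₐ(H₂SO₄) ≈ -3
fluoride: pKₐ(HF) ≈ 3.2
hydrosulfide: pKₐ(H₂S) ≈ 7
phenoxide: pKₐ(C₆H₅OH (phenol)) ≈ 10
tert-butoxide: pKₐ(t-BuOH) ≈ 18
Listed from poorest to best leaving group as asked.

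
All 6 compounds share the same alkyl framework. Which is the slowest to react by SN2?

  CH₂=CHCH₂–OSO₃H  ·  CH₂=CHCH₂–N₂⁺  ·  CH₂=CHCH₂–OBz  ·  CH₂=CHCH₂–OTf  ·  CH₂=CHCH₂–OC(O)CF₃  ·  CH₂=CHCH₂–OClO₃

The skeletons are identical, so relative rate is governed entirely by leaving-group ability.
Leaving-group ability tracks the stability of the departed species; conjugate-acid pKₐ is the usual yardstick (lower pKₐ → better LG).
CH₂=CHCH₂–N₂⁺ loses N₂: no meaningful conjugate acid; N₂ departs as an exceptionally stable neutral molecule
CH₂=CHCH₂–OTf loses OTf⁻: pKₐ(CF₃SO₃H (triflic acid)) ≈ -14
CH₂=CHCH₂–OClO₃ loses ClO₄⁻: pKₐ(HClO₄) ≈ -10
CH₂=CHCH₂–OSO₃H loses HSO₄⁻: pKₐ(H₂SO₄) ≈ -3
CH₂=CHCH₂–OC(O)CF₃ loses CF₃COO⁻: pKₐ(CF₃COOH) ≈ 0.2
CH₂=CHCH₂–OBz loses PhCOO⁻: pKₐ(C₆H₅COOH) ≈ 4.2

CH₂=CHCH₂–OBz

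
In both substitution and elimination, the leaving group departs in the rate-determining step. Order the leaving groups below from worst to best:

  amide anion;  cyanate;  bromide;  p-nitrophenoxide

amide anion < p-nitrophenoxide < cyanate < bromide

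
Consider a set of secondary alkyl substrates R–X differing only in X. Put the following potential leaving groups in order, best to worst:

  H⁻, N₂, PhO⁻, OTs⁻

N₂ > OTs⁻ > PhO⁻ > H⁻

Leaving-group ability tracks the stability of the departed species; conjugate-acid pKₐ is the usual yardstick (lower pKₐ → better LG).
N₂: no meaningful conjugate acid; N₂ departs as an exceptionally stable neutral molecule
OTs⁻: pKₐ(p-CH₃C₆H₄SO₃H (TsOH)) ≈ -2.8
PhO⁻: pKₐ(C₆H₅OH (phenol)) ≈ 10 — resonance into the ring helps, but still a poor LG
H⁻: pKₐ(H₂) ≈ 36 — extremely strong base; leaves only in special hydride-transfer contexts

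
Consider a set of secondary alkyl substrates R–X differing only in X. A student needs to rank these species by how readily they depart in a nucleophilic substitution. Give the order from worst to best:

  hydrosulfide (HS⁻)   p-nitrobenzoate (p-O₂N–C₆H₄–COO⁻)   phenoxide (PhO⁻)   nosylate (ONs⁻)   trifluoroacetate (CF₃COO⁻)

phenoxide (PhO⁻) < hydrosulfide (HS⁻) < p-nitrobenzoate (p-O₂N–C₆H₄–COO⁻) < trifluoroacetate (CF₃COO⁻) < nosylate (ONs⁻)

nosylate (ONs⁻): pKₐ(p-O₂NC₆H₄SO₃H) ≈ -3.5
trifluoroacetate (CF₃COO⁻): pKₐ(CF₃COOH) ≈ 0.2 — strongly electron-withdrawing CF₃ stabilises the carboxylate
p-nitrobenzoate (p-O₂N–C₆H₄–COO⁻): pKₐ(p-nitrobenzoic acid) ≈ 3.4 — electron-withdrawing nitro group stabilises the carboxylate
hydrosulfide (HS⁻): pKₐ(H₂S) ≈ 7 — larger and more polarisable than the oxygen analogue
phenoxide (PhO⁻): pKₐ(C₆H₅OH (phenol)) ≈ 10 — resonance into the ring helps, but still a poor LG
The question asks for worst first, so the sequence is read in increasing leaving-group ability.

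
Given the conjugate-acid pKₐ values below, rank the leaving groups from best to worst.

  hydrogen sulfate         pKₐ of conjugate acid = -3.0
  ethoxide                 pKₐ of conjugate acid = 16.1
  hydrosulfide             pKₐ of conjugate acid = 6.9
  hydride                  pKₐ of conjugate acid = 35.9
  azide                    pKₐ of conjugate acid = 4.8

hydrogen sulfate > azide > hydrosulfide > ethoxide > hydride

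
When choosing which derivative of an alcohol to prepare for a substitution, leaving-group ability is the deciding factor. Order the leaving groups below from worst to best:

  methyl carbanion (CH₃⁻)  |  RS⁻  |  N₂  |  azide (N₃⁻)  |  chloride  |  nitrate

The more stable X⁻ (or X) is on its own — i.e. the weaker a base it is — the better a leaving group it makes.
N₂: no meaningful conjugate acid; N₂ departs as an exceptionally stable neutral molecule
chloride: pKₐ(HCl) ≈ -7
nitrate: pKₐ(HNO₃) ≈ -1.3
azide (N₃⁻): pKₐ(HN₃) ≈ 4.7
RS⁻: pKₐ(RSH (a thiol)) ≈ 10.5
methyl carbanion (CH₃⁻): pKₐ(CH₄) ≈ 48
Reversing gives the worst-to-best order requested.

methyl carbanion (CH₃⁻) < RS⁻ < azide (N₃⁻) < nitrate < chloride < N₂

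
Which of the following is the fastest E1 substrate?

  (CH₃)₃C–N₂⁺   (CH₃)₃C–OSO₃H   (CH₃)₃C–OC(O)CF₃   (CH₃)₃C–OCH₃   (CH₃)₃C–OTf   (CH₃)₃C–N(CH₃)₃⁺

(CH₃)₃C–N₂⁺

Same R in every case — rank the leaving groups.
The more stable X⁻ (or X) is on its own — i.e. the weaker a base it is — the better a leaving group it makes.
(CH₃)₃C–N₂⁺ loses N₂: no meaningful conjugate acid; N₂ departs as an exceptionally stable neutral molecule
(CH₃)₃C–OTf loses OTf⁻: pKₐ(CF₃SO₃H (triflic acid)) ≈ -14
(CH₃)₃C–OSO₃H loses HSO₄⁻: pKₐ(H₂SO₄) ≈ -3
(CH₃)₃C–OC(O)CF₃ loses CF₃COO⁻: pKₐ(CF₃COOH) ≈ 0.2
(CH₃)₃C–N(CH₃)₃⁺ loses NR'₃: pKₐ(R'₃NH⁺) ≈ 10.7
(CH₃)₃C–OCH₃ loses CH₃O⁻: pKₐ(CH₃OH) ≈ 15.5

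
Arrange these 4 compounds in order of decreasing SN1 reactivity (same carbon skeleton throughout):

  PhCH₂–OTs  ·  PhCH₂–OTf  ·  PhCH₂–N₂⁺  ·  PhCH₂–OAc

PhCH₂–N₂⁺ > PhCH₂–OTf > PhCH₂–OTs > PhCH₂–OAc

With the same alkyl group throughout, only the leaving group differentiates the rates.
A good leaving group is a weak base: the lower the pKₐ of its conjugate acid, the more readily it departs.
PhCH₂–N₂⁺ loses N₂: no meaningful conjugate acid; N₂ departs as an exceptionally stable neutral molecule
PhCH₂–OTf loses OTf⁻: pKₐ(CF₃SO₃H (triflic acid)) ≈ -14
PhCH₂–OTs loses OTs⁻: pKₐ(p-CH₃C₆H₄SO₃H (TsOH)) ≈ -2.8
PhCH₂–OAc loses AcO⁻: pKₐ(CH₃COOH) ≈ 4.8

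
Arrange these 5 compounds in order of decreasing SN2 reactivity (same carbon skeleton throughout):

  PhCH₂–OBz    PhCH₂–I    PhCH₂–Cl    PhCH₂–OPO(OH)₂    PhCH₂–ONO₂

The skeletons are identical, so relative rate is governed entirely by leaving-group ability.
Leaving-group ability tracks the stability of the departed species; conjugate-acid pKₐ is the usual yardstick (lower pKₐ → better LG).
PhCH₂–I loses I⁻: pKₐ(HI) ≈ -10
PhCH₂–Cl loses Cl⁻: pKₐ(HCl) ≈ -7
PhCH₂–ONO₂ loses NO₃⁻: pKₐ(HNO₃) ≈ -1.3
PhCH₂–OPO(OH)₂ loses H₂PO₄⁻: pKₐ(H₃PO₄) ≈ 2.1
PhCH₂–OBz loses PhCOO⁻: pKₐ(C₆H₅COOH) ≈ 4.2

PhCH₂–I > PhCH₂–Cl > PhCH₂–ONO₂ > PhCH₂–OPO(OH)₂ > PhCH₂–OBz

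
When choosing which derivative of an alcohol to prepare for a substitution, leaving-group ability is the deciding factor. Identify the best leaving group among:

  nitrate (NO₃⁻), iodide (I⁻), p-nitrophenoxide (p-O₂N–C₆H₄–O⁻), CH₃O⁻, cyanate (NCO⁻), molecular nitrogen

molecular nitrogen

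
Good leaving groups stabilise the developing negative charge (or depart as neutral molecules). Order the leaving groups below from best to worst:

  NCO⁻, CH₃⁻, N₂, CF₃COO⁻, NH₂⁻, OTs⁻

Rank by basicity of the departing species: weakest base leaves most easily.
N₂: no meaningful conjugate acid; N₂ departs as an exceptionally stable neutral molecule
OTs⁻: pKₐ(p-CH₃C₆H₄SO₃H (TsOH)) ≈ -2.8 — resonance-delocalised arenesulfonate
CF₃COO⁻: pKₐ(CF₃COOH) ≈ 0.2
NCO⁻: pKₐ(HOCN) ≈ 3.5 — resonance between N and O
NH₂⁻: pKₐ(NH₃) ≈ 38 — extremely strong base; never a leaving group
CH₃⁻: pKₐ(CH₄) ≈ 48 — unstabilised carbanion; the worst conceivable leaving group

N₂ > OTs⁻ > CF₃COO⁻ > NCO⁻ > NH₂⁻ > CH₃⁻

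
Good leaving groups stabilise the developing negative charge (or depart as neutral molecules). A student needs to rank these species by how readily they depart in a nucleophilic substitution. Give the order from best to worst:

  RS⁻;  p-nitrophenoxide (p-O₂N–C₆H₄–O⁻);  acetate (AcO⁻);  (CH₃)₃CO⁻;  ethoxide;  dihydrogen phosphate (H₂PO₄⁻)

dihydrogen phosphate (H₂PO₄⁻) > acetate (AcO⁻) > p-nitrophenoxide (p-O₂N–C₆H₄–O⁻) > RS⁻ > ethoxide > (CH₃)₃CO⁻

Rank by basicity of the departing species: weakest base leaves most easily.
dihydrogen phosphate (H₂PO₄⁻): pKₐ(H₃PO₄) ≈ 2.1
acetate (AcO⁻): pKₐ(CH₃COOH) ≈ 4.8
p-nitrophenoxide (p-O₂N–C₆H₄–O⁻): pKₐ(p-nitrophenol) ≈ 7.2
RS⁻: pKₐ(RSH (a thiol)) ≈ 10.5
ethoxide: pKₐ(CH₃CH₂OH) ≈ 16
(CH₃)₃CO⁻: pKₐ(t-BuOH) ≈ 18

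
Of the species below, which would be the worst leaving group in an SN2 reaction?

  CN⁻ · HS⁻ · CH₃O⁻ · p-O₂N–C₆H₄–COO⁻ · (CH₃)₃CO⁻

p-O₂N–C₆H₄–COO⁻: pKₐ(p-nitrobenzoic acid) ≈ 3.4
HS⁻: pKₐ(H₂S) ≈ 7
CN⁻: pKₐ(HCN) ≈ 9.2
CH₃O⁻: pKₐ(CH₃OH) ≈ 15.5
(CH₃)₃CO⁻: pKₐ(t-BuOH) ≈ 18

(CH₃)₃CO⁻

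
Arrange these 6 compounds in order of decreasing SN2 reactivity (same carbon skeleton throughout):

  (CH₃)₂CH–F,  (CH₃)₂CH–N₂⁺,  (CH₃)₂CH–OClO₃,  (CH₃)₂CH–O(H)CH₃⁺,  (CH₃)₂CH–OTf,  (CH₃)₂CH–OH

(CH₃)₂CH–N₂⁺ > (CH₃)₂CH–OTf > (CH₃)₂CH–OClO₃ > (CH₃)₂CH–O(H)CH₃⁺ > (CH₃)₂CH–F > (CH₃)₂CH–OH

The skeletons are identical, so relative rate is governed entirely by leaving-group ability.
The more stable X⁻ (or X) is on its own — i.e. the weaker a base it is — the better a leaving group it makes.
(CH₃)₂CH–N₂⁺ loses N₂: no meaningful conjugate acid; N₂ departs as an exceptionally stable neutral molecule
(CH₃)₂CH–OTf loses OTf⁻: pKₐ(CF₃SO₃H (triflic acid)) ≈ -14
(CH₃)₂CH–OClO₃ loses ClO₄⁻: pKₐ(HClO₄) ≈ -10
(CH₃)₂CH–O(H)CH₃⁺ loses R'OH: pKₐ(R'OH₂⁺) ≈ -2.4
(CH₃)₂CH–F loses F⁻: pKₐ(HF) ≈ 3.2
(CH₃)₂CH–OH loses OH⁻: pKₐ(H₂O) ≈ 15.7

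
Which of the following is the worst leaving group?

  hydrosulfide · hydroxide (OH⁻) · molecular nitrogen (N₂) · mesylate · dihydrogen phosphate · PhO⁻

molecular nitrogen (N₂): no meaningful conjugate acid; N₂ departs as an exceptionally stable neutral molecule
mesylate: pKₐ(CH₃SO₃H (MsOH)) ≈ -1.9
dihydrogen phosphate: pKₐ(H₃PO₄) ≈ 2.1
hydrosulfide: pKₐ(H₂S) ≈ 7
PhO⁻: pKₐ(C₆H₅OH (phenol)) ≈ 10
hydroxide (OH⁻): pKₐ(H₂O) ≈ 15.7

hydroxide (OH⁻)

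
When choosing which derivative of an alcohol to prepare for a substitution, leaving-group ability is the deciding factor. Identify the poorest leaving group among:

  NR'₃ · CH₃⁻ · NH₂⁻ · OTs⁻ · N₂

CH₃⁻

The more stable X⁻ (or X) is on its own — i.e. the weaker a base it is — the better a leaving group it makes.
N₂: no meaningful conjugate acid; N₂ departs as an exceptionally stable neutral molecule
OTs⁻: pKₐ(p-CH₃C₆H₄SO₃H (TsOH)) ≈ -2.8
NR'₃: pKₐ(R'₃NH⁺) ≈ 10.7
NH₂⁻: pKₐ(NH₃) ≈ 38
CH₃⁻: pKₐ(CH₄) ≈ 48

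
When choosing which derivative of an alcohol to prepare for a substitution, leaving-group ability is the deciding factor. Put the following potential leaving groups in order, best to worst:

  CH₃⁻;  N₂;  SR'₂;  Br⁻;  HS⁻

Rank by basicity of the departing species: weakest base leaves most easily.
N₂: no meaningful conjugate acid; N₂ departs as an exceptionally stable neutral molecule
Br⁻: pKₐ(HBr) ≈ -9 — weak base; good leaving group
SR'₂: pKₐ(R'₂SH⁺) ≈ -7
HS⁻: pKₐ(H₂S) ≈ 7
CH₃⁻: pKₐ(CH₄) ≈ 48

N₂ > Br⁻ > SR'₂ > HS⁻ > CH₃⁻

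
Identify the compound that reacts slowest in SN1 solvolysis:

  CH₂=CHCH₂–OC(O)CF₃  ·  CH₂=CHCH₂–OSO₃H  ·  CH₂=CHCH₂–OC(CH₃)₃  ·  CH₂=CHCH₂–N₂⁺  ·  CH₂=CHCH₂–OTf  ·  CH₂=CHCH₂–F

CH₂=CHCH₂–OC(CH₃)₃

Same R in every case — rank the leaving groups.
Rank by basicity of the departing species: weakest base leaves most easily.
CH₂=CHCH₂–N₂⁺ loses N₂: no meaningful conjugate acid; N₂ departs as an exceptionally stable neutral molecule
CH₂=CHCH₂–OTf loses OTf⁻: pKₐ(CF₃SO₃H (triflic acid)) ≈ -14
CH₂=CHCH₂–OSO₃H loses HSO₄⁻: pKₐ(H₂SO₄) ≈ -3
CH₂=CHCH₂–OC(O)CF₃ loses CF₃COO⁻: pKₐ(CF₃COOH) ≈ 0.2
CH₂=CHCH₂–F loses F⁻: pKₐ(HF) ≈ 3.2
CH₂=CHCH₂–OC(CH₃)₃ loses (CH₃)₃CO⁻: pKₐ(t-BuOH) ≈ 18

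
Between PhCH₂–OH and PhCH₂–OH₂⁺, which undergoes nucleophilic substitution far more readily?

PhCH₂–OH₂⁺

From PhCH₂–OH the departing group would be OH⁻ (pKₐ(H₂O) ≈ 15.7). Strong base; essentially never leaves without prior activation.
From PhCH₂–OH₂⁺ the leaving group is H₂O (pKₐ(H₃O⁺) ≈ -1.7). Neutral; leaves from a protonated alcohol (R–OH₂⁺).
(In practice PhCH₂–OH₂⁺ is made from PhCH₂–OH by protonation with strong acid, converting the leaving group from hydroxide to neutral water.)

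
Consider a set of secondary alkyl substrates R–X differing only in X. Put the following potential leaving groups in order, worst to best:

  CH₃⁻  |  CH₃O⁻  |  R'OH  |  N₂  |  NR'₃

CH₃⁻ < CH₃O⁻ < NR'₃ < R'OH < N₂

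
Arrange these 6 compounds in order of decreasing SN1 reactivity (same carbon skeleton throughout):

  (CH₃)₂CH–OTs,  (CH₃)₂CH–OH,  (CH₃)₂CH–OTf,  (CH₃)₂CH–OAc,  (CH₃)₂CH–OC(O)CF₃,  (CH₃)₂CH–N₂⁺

With the same alkyl group throughout, only the leaving group differentiates the rates.
Leaving-group ability tracks the stability of the departed species; conjugate-acid pKₐ is the usual yardstick (lower pKₐ → better LG).
(CH₃)₂CH–N₂⁺ loses N₂: no meaningful conjugate acid; N₂ departs as an exceptionally stable neutral molecule
(CH₃)₂CH–OTf loses OTf⁻: pKₐ(CF₃SO₃H (triflic acid)) ≈ -14
(CH₃)₂CH–OTs loses OTs⁻: pKₐ(p-CH₃C₆H₄SO₃H (TsOH)) ≈ -2.8
(CH₃)₂CH–OC(O)CF₃ loses CF₃COO⁻: pKₐ(CF₃COOH) ≈ 0.2
(CH₃)₂CH–OAc loses AcO⁻: pKₐ(CH₃COOH) ≈ 4.8
(CH₃)₂CH–OH loses OH⁻: pKₐ(H₂O) ≈ 15.7

(CH₃)₂CH–N₂⁺ > (CH₃)₂CH–OTf > (CH₃)₂CH–OTs > (CH₃)₂CH–OC(O)CF₃ > (CH₃)₂CH–OAc > (CH₃)₂CH–OH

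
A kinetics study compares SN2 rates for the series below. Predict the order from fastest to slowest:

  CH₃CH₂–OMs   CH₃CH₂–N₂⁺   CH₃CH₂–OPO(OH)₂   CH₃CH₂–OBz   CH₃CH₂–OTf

CH₃CH₂–N₂⁺ > CH₃CH₂–OTf > CH₃CH₂–OMs > CH₃CH₂–OPO(OH)₂ > CH₃CH₂–OBz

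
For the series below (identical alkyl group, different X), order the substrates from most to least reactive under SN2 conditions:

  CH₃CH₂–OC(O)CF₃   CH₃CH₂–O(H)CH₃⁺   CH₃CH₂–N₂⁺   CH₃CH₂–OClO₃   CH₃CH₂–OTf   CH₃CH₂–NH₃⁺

CH₃CH₂–N₂⁺ > CH₃CH₂–OTf > CH₃CH₂–OClO₃ > CH₃CH₂–O(H)CH₃⁺ > CH₃CH₂–OC(O)CF₃ > CH₃CH₂–NH₃⁺

With the same alkyl group throughout, only the leaving group differentiates the rates.
Rank by basicity of the departing species: weakest base leaves most easily.
CH₃CH₂–N₂⁺ loses N₂: no meaningful conjugate acid; N₂ departs as an exceptionally stable neutral molecule
CH₃CH₂–OTf loses OTf⁻: pKₐ(CF₃SO₃H (triflic acid)) ≈ -14
CH₃CH₂–OClO₃ loses ClO₄⁻: pKₐ(HClO₄) ≈ -10
CH₃CH₂–O(H)CH₃⁺ loses R'OH: pKₐ(R'OH₂⁺) ≈ -2.4
CH₃CH₂–OC(O)CF₃ loses CF₃COO⁻: pKₐ(CF₃COOH) ≈ 0.2
CH₃CH₂–NH₃⁺ loses NH₃: pKₐ(NH₄⁺) ≈ 9.2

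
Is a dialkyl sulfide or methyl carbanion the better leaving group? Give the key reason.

a dialkyl sulfide is the better leaving group.
pKₐ(R'₂SH⁺) ≈ -7 versus pKₐ(CH₄) ≈ 48: a dialkyl sulfide is the much weaker base.
Neutral; leaves from a sulfonium salt (R–SR'₂⁺).

a dialkyl sulfide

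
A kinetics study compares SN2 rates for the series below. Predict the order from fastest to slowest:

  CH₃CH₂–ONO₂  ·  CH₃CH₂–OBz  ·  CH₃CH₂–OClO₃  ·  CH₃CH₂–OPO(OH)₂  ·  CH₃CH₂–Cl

Identical carbon frameworks mean the comparison reduces to leaving-group quality.
Leaving-group ability tracks the stability of the departed species; conjugate-acid pKₐ is the usual yardstick (lower pKₐ → better LG).
CH₃CH₂–OClO₃ loses ClO₄⁻: pKₐ(HClO₄) ≈ -10
CH₃CH₂–Cl loses Cl⁻: pKₐ(HCl) ≈ -7
CH₃CH₂–ONO₂ loses NO₃⁻: pKₐ(HNO₃) ≈ -1.3
CH₃CH₂–OPO(OH)₂ loses H₂PO₄⁻: pKₐ(H₃PO₄) ≈ 2.1
CH₃CH₂–OBz loses PhCOO⁻: pKₐ(C₆H₅COOH) ≈ 4.2

CH₃CH₂–OClO₃ > CH₃CH₂–Cl > CH₃CH₂–ONO₂ > CH₃CH₂–OPO(OH)₂ > CH₃CH₂–OBz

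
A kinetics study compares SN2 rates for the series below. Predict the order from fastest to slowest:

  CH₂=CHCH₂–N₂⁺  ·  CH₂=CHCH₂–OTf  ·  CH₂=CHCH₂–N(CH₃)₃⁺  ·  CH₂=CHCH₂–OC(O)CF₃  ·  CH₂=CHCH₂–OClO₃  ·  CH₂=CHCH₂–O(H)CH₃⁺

CH₂=CHCH₂–N₂⁺ > CH₂=CHCH₂–OTf > CH₂=CHCH₂–OClO₃ > CH₂=CHCH₂–O(H)CH₃⁺ > CH₂=CHCH₂–OC(O)CF₃ > CH₂=CHCH₂–N(CH₃)₃⁺

Same R in every case — rank the leaving groups.
A good leaving group is a weak base: the lower the pKₐ of its conjugate acid, the more readily it departs.
CH₂=CHCH₂–N₂⁺ loses N₂: no meaningful conjugate acid; N₂ departs as an exceptionally stable neutral molecule
CH₂=CHCH₂–OTf loses OTf⁻: pKₐ(CF₃SO₃H (triflic acid)) ≈ -14
CH₂=CHCH₂–OClO₃ loses ClO₄⁻: pKₐ(HClO₄) ≈ -10
CH₂=CHCH₂–O(H)CH₃⁺ loses R'OH: pKₐ(R'OH₂⁺) ≈ -2.4
CH₂=CHCH₂–OC(O)CF₃ loses CF₃COO⁻: pKₐ(CF₃COOH) ≈ 0.2
CH₂=CHCH₂–N(CH₃)₃⁺ loses NR'₃: pKₐ(R'₃NH⁺) ≈ 10.7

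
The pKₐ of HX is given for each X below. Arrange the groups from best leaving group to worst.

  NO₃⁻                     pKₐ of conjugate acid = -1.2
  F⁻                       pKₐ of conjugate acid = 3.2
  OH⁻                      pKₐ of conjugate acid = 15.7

Lower conjugate-acid pKₐ ⇒ weaker base ⇒ better leaving group.
Sorting by the given values: NO₃⁻ (-1.2), F⁻ (3.2), OH⁻ (15.7).

NO₃⁻ > F⁻ > OH⁻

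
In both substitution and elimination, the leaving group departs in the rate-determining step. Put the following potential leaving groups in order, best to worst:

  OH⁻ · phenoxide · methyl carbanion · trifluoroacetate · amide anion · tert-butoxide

Leaving-group ability tracks the stability of the departed species; conjugate-acid pKₐ is the usual yardstick (lower pKₐ → better LG).
trifluoroacetate: pKₐ(CF₃COOH) ≈ 0.2 — strongly electron-withdrawing CF₃ stabilises the carboxylate
phenoxide: pKₐ(C₆H₅OH (phenol)) ≈ 10 — resonance into the ring helps, but still a poor LG
OH⁻: pKₐ(H₂O) ≈ 15.7 — strong base; essentially never leaves without prior activation
tert-butoxide: pKₐ(t-BuOH) ≈ 18
amide anion: pKₐ(NH₃) ≈ 38 — extremely strong base; never a leaving group
methyl carbanion: pKₐ(CH₄) ≈ 48

trifluoroacetate > phenoxide > OH⁻ > tert-butoxide > amide anion > methyl carbanion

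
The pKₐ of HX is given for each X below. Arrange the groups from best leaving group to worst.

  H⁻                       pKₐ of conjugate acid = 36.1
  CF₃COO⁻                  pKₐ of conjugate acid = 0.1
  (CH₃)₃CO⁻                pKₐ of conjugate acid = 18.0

Lower conjugate-acid pKₐ ⇒ weaker base ⇒ better leaving group.
Sorting by the given values: CF₃COO⁻ (0.1), (CH₃)₃CO⁻ (18.0), H⁻ (36.1).

CF₃COO⁻ > (CH₃)₃CO⁻ > H⁻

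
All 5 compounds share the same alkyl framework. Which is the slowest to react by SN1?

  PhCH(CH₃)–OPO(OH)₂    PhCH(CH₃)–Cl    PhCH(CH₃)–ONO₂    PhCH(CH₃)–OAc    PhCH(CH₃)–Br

PhCH(CH₃)–OAc

Identical carbon frameworks mean the comparison reduces to leaving-group quality.
Leaving-group ability tracks the stability of the departed species; conjugate-acid pKₐ is the usual yardstick (lower pKₐ → better LG).
PhCH(CH₃)–Br loses Br⁻: pKₐ(HBr) ≈ -9
PhCH(CH₃)–Cl loses Cl⁻: pKₐ(HCl) ≈ -7
PhCH(CH₃)–ONO₂ loses NO₃⁻: pKₐ(HNO₃) ≈ -1.3
PhCH(CH₃)–OPO(OH)₂ loses H₂PO₄⁻: pKₐ(H₃PO₄) ≈ 2.1
PhCH(CH₃)–OAc loses AcO⁻: pKₐ(CH₃COOH) ≈ 4.8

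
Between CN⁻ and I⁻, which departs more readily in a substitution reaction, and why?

I⁻

I⁻ is the better leaving group.
pKₐ(HI) ≈ -10 versus pKₐ(HCN) ≈ 9.2: I⁻ is the much weaker base.
Large, highly polarisable; very weak base.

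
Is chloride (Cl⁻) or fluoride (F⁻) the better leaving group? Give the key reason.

chloride (Cl⁻)

chloride (Cl⁻) is the better leaving group.
pKₐ(HCl) ≈ -7 versus pKₐ(HF) ≈ 3.2: chloride (Cl⁻) is the much weaker base.
Moderately weak base.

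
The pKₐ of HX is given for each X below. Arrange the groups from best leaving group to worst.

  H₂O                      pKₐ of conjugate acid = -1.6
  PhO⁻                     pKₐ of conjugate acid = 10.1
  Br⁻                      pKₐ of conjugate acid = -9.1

Lower conjugate-acid pKₐ ⇒ weaker base ⇒ better leaving group.
Sorting by the given values: Br⁻ (-9.1), H₂O (-1.6), PhO⁻ (10.1).

Br⁻ > H₂O > PhO⁻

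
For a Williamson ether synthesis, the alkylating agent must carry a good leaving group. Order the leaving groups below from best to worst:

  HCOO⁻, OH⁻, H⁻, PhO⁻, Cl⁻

Cl⁻ > HCOO⁻ > PhO⁻ > OH⁻ > H⁻

The more stable X⁻ (or X) is on its own — i.e. the weaker a base it is — the better a leaving group it makes.
Cl⁻: pKₐ(HCl) ≈ -7
HCOO⁻: pKₐ(HCOOH) ≈ 3.8
PhO⁻: pKₐ(C₆H₅OH (phenol)) ≈ 10
OH⁻: pKₐ(H₂O) ≈ 15.7
H⁻: pKₐ(H₂) ≈ 36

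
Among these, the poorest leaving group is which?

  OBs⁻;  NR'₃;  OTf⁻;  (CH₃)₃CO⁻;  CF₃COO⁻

(CH₃)₃CO⁻

A good leaving group is a weak base: the lower the pKₐ of its conjugate acid, the more readily it departs.
OTf⁻: pKₐ(CF₃SO₃H (triflic acid)) ≈ -14
OBs⁻: pKₐ(p-BrC₆H₄SO₃H) ≈ -2.8
CF₃COO⁻: pKₐ(CF₃COOH) ≈ 0.2
NR'₃: pKₐ(R'₃NH⁺) ≈ 10.7
(CH₃)₃CO⁻: pKₐ(t-BuOH) ≈ 18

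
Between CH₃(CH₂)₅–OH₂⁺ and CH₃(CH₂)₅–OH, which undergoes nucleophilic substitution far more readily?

From CH₃(CH₂)₅–OH the departing group would be OH⁻ (pKₐ(H₂O) ≈ 15.7). Strong base; essentially never leaves without prior activation.
From CH₃(CH₂)₅–OH₂⁺ the leaving group is H₂O (pKₐ(H₃O⁺) ≈ -1.7). Neutral; leaves from a protonated alcohol (R–OH₂⁺).
(In practice CH₃(CH₂)₅–OH₂⁺ is made from CH₃(CH₂)₅–OH by protonation with strong acid, converting the leaving group from hydroxide to neutral water.)

CH₃(CH₂)₅–OH₂⁺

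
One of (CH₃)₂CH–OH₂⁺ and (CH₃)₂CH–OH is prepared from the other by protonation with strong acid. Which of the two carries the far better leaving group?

(CH₃)₂CH–OH₂⁺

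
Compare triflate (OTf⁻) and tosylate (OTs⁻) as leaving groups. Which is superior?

triflate (OTf⁻)

triflate (OTf⁻) is the better leaving group.
pKₐ(CF₃SO₃H (triflic acid)) ≈ -14 versus pKₐ(p-CH₃C₆H₄SO₃H (TsOH)) ≈ -2.8: triflate (OTf⁻) is the much weaker base.
Charge spread over three oxygens and a CF₃ group; the premier leaving group in synthesis.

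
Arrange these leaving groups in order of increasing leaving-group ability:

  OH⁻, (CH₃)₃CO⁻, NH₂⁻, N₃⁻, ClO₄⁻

NH₂⁻ < (CH₃)₃CO⁻ < OH⁻ < N₃⁻ < ClO₄⁻

ClO₄⁻: pKₐ(HClO₄) ≈ -10
N₃⁻: pKₐ(HN₃) ≈ 4.7
OH⁻: pKₐ(H₂O) ≈ 15.7
(CH₃)₃CO⁻: pKₐ(t-BuOH) ≈ 18
NH₂⁻: pKₐ(NH₃) ≈ 38
The question asks for worst first, so the sequence is read in increasing leaving-group ability.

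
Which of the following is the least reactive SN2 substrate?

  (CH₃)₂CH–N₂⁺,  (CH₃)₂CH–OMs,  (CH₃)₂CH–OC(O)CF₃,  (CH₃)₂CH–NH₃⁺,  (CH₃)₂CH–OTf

Same R in every case — rank the leaving groups.
The more stable X⁻ (or X) is on its own — i.e. the weaker a base it is — the better a leaving group it makes.
(CH₃)₂CH–N₂⁺ loses N₂: no meaningful conjugate acid; N₂ departs as an exceptionally stable neutral molecule
(CH₃)₂CH–OTf loses OTf⁻: pKₐ(CF₃SO₃H (triflic acid)) ≈ -14
(CH₃)₂CH–OMs loses OMs⁻: pKₐ(CH₃SO₃H (MsOH)) ≈ -1.9
(CH₃)₂CH–OC(O)CF₃ loses CF₃COO⁻: pKₐ(CF₃COOH) ≈ 0.2
(CH₃)₂CH–NH₃⁺ loses NH₃: pKₐ(NH₄⁺) ≈ 9.2

(CH₃)₂CH–NH₃⁺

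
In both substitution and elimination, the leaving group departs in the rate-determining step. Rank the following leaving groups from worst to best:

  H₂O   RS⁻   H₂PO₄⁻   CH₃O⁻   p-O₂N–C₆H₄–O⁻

CH₃O⁻ < RS⁻ < p-O₂N–C₆H₄–O⁻ < H₂PO₄⁻ < H₂O

A good leaving group is a weak base: the lower the pKₐ of its conjugate acid, the more readily it departs.
H₂O: pKₐ(H₃O⁺) ≈ -1.7 — neutral; leaves from a protonated alcohol (R–OH₂⁺)
H₂PO₄⁻: pKₐ(H₃PO₄) ≈ 2.1 — moderate base; biological leaving group after further activation
p-O₂N–C₆H₄–O⁻: pKₐ(p-nitrophenol) ≈ 7.2
RS⁻: pKₐ(RSH (a thiol)) ≈ 10.5 — moderately basic; rarely leaves without activation
CH₃O⁻: pKₐ(CH₃OH) ≈ 15.5 — strong base; alkoxides do not leave unassisted
Listed from poorest to best leaving group as asked.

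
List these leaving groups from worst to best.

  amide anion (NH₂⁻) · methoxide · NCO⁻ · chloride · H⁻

amide anion (NH₂⁻) < H⁻ < methoxide < NCO⁻ < chloride

Rank by basicity of the departing species: weakest base leaves most easily.
chloride: pKₐ(HCl) ≈ -7
NCO⁻: pKₐ(HOCN) ≈ 3.5
methoxide: pKₐ(CH₃OH) ≈ 15.5
H⁻: pKₐ(H₂) ≈ 36
amide anion (NH₂⁻): pKₐ(NH₃) ≈ 38
The question asks for worst first, so the sequence is read in increasing leaving-group ability.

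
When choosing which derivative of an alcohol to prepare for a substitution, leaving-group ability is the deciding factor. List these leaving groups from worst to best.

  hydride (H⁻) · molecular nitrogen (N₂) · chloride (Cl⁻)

Leaving-group ability tracks the stability of the departed species; conjugate-acid pKₐ is the usual yardstick (lower pKₐ → better LG).
molecular nitrogen (N₂): no meaningful conjugate acid; N₂ departs as an exceptionally stable neutral molecule
chloride (Cl⁻): pKₐ(HCl) ≈ -7 — moderately weak base
hydride (H⁻): pKₐ(H₂) ≈ 36
The question asks for worst first, so the sequence is read in increasing leaving-group ability.

hydride (H⁻) < chloride (Cl⁻) < molecular nitrogen (N₂)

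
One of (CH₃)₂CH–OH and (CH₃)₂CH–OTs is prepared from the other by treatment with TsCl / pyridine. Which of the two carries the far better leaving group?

(CH₃)₂CH–OTs

From (CH₃)₂CH–OH the departing group would be OH⁻ (pKₐ(H₂O) ≈ 15.7). Strong base; essentially never leaves without prior activation.
From (CH₃)₂CH–OTs the leaving group is OTs⁻ (pKₐ(p-CH₃C₆H₄SO₃H (TsOH)) ≈ -2.8). Resonance-delocalised arenesulfonate.
Treatment with TsCl / pyridine works by converting the hydroxyl into a tosylate, making (CH₃)₂CH–OTs enormously more reactive.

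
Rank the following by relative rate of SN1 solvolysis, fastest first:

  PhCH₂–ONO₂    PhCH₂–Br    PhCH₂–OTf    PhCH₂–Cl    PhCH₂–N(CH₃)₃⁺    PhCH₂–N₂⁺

PhCH₂–N₂⁺ > PhCH₂–OTf > PhCH₂–Br > PhCH₂–Cl > PhCH₂–ONO₂ > PhCH₂–N(CH₃)₃⁺

Same R in every case — rank the leaving groups.
Leaving-group ability tracks the stability of the departed species; conjugate-acid pKₐ is the usual yardstick (lower pKₐ → better LG).
PhCH₂–N₂⁺ loses N₂: no meaningful conjugate acid; N₂ departs as an exceptionally stable neutral molecule
PhCH₂–OTf loses OTf⁻: pKₐ(CF₃SO₃H (triflic acid)) ≈ -14
PhCH₂–Br loses Br⁻: pKₐ(HBr) ≈ -9
PhCH₂–Cl loses Cl⁻: pKₐ(HCl) ≈ -7
PhCH₂–ONO₂ loses NO₃⁻: pKₐ(HNO₃) ≈ -1.3
PhCH₂–N(CH₃)₃⁺ loses NR'₃: pKₐ(R'₃NH⁺) ≈ 10.7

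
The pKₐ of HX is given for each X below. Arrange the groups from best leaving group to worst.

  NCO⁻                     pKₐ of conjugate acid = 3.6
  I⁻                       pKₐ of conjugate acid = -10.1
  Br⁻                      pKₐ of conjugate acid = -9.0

I⁻ > Br⁻ > NCO⁻

Lower conjugate-acid pKₐ ⇒ weaker base ⇒ better leaving group.
Sorting by the given values: I⁻ (-10.1), Br⁻ (-9.0), NCO⁻ (3.6).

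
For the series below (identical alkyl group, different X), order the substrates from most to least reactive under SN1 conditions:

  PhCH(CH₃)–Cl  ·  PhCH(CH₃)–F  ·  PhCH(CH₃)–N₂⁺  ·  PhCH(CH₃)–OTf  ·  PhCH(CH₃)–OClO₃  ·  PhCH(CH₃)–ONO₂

PhCH(CH₃)–N₂⁺ > PhCH(CH₃)–OTf > PhCH(CH₃)–OClO₃ > PhCH(CH₃)–Cl > PhCH(CH₃)–ONO₂ > PhCH(CH₃)–F

Identical carbon frameworks mean the comparison reduces to leaving-group quality.
The more stable X⁻ (or X) is on its own — i.e. the weaker a base it is — the better a leaving group it makes.
PhCH(CH₃)–N₂⁺ loses N₂: no meaningful conjugate acid; N₂ departs as an exceptionally stable neutral molecule
PhCH(CH₃)–OTf loses OTf⁻: pKₐ(CF₃SO₃H (triflic acid)) ≈ -14
PhCH(CH₃)–OClO₃ loses ClO₄⁻: pKₐ(HClO₄) ≈ -10
PhCH(CH₃)–Cl loses Cl⁻: pKₐ(HCl) ≈ -7
PhCH(CH₃)–ONO₂ loses NO₃⁻: pKₐ(HNO₃) ≈ -1.3
PhCH(CH₃)–F loses F⁻: pKₐ(HF) ≈ 3.2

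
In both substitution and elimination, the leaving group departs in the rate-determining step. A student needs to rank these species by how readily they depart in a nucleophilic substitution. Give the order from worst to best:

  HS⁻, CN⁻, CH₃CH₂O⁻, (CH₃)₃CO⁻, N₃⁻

(CH₃)₃CO⁻ < CH₃CH₂O⁻ < CN⁻ < HS⁻ < N₃⁻

A good leaving group is a weak base: the lower the pKₐ of its conjugate acid, the more readily it departs.
N₃⁻: pKₐ(HN₃) ≈ 4.7
HS⁻: pKₐ(H₂S) ≈ 7
CN⁻: pKₐ(HCN) ≈ 9.2
CH₃CH₂O⁻: pKₐ(CH₃CH₂OH) ≈ 16
(CH₃)₃CO⁻: pKₐ(t-BuOH) ≈ 18
Reversing gives the worst-to-best order requested.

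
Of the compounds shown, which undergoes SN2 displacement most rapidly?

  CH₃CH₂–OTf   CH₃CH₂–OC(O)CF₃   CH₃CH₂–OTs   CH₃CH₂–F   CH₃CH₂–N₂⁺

CH₃CH₂–N₂⁺

With the same alkyl group throughout, only the leaving group differentiates the rates.
Rank by basicity of the departing species: weakest base leaves most easily.
CH₃CH₂–N₂⁺ loses N₂: no meaningful conjugate acid; N₂ departs as an exceptionally stable neutral molecule
CH₃CH₂–OTf loses OTf⁻: pKₐ(CF₃SO₃H (triflic acid)) ≈ -14
CH₃CH₂–OTs loses OTs⁻: pKₐ(p-CH₃C₆H₄SO₃H (TsOH)) ≈ -2.8
CH₃CH₂–OC(O)CF₃ loses CF₃COO⁻: pKₐ(CF₃COOH) ≈ 0.2
CH₃CH₂–F loses F⁻: pKₐ(HF) ≈ 3.2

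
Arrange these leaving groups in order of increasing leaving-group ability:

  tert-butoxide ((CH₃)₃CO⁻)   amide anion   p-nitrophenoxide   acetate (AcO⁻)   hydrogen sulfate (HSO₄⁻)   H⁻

amide anion < H⁻ < tert-butoxide ((CH₃)₃CO⁻) < p-nitrophenoxide < acetate (AcO⁻) < hydrogen sulfate (HSO₄⁻)

A good leaving group is a weak base: the lower the pKₐ of its conjugate acid, the more readily it departs.
hydrogen sulfate (HSO₄⁻): pKₐ(H₂SO₄) ≈ -3
acetate (AcO⁻): pKₐ(CH₃COOH) ≈ 4.8
p-nitrophenoxide: pKₐ(p-nitrophenol) ≈ 7.2
tert-butoxide ((CH₃)₃CO⁻): pKₐ(t-BuOH) ≈ 18
H⁻: pKₐ(H₂) ≈ 36
amide anion: pKₐ(NH₃) ≈ 38
The question asks for worst first, so the sequence is read in increasing leaving-group ability.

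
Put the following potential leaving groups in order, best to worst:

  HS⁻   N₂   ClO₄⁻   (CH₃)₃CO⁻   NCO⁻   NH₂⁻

N₂ > ClO₄⁻ > NCO⁻ > HS⁻ > (CH₃)₃CO⁻ > NH₂⁻

N₂: no meaningful conjugate acid; N₂ departs as an exceptionally stable neutral molecule
ClO₄⁻: pKₐ(HClO₄) ≈ -10
NCO⁻: pKₐ(HOCN) ≈ 3.5
HS⁻: pKₐ(H₂S) ≈ 7
(CH₃)₃CO⁻: pKₐ(t-BuOH) ≈ 18
NH₂⁻: pKₐ(NH₃) ≈ 38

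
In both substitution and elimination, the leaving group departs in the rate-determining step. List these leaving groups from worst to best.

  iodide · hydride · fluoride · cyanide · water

A good leaving group is a weak base: the lower the pKₐ of its conjugate acid, the more readily it departs.
iodide: pKₐ(HI) ≈ -10
water: pKₐ(H₃O⁺) ≈ -1.7
fluoride: pKₐ(HF) ≈ 3.2
cyanide: pKₐ(HCN) ≈ 9.2 — sp carbon stabilises the charge somewhat, but still a poor LG
hydride: pKₐ(H₂) ≈ 36
Reversing gives the worst-to-best order requested.

hydride < cyanide < fluoride < water < iodide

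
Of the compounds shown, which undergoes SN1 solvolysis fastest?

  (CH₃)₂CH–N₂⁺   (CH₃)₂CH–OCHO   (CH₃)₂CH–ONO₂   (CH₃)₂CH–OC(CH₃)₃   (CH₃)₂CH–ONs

The skeletons are identical, so relative rate is governed entirely by leaving-group ability.
Leaving-group ability tracks the stability of the departed species; conjugate-acid pKₐ is the usual yardstick (lower pKₐ → better LG).
(CH₃)₂CH–N₂⁺ loses N₂: no meaningful conjugate acid; N₂ departs as an exceptionally stable neutral molecule
(CH₃)₂CH–ONs loses ONs⁻: pKₐ(p-O₂NC₆H₄SO₃H) ≈ -3.5
(CH₃)₂CH–ONO₂ loses NO₃⁻: pKₐ(HNO₃) ≈ -1.3
(CH₃)₂CH–OCHO loses HCOO⁻: pKₐ(HCOOH) ≈ 3.8
(CH₃)₂CH–OC(CH₃)₃ loses (CH₃)₃CO⁻: pKₐ(t-BuOH) ≈ 18

(CH₃)₂CH–N₂⁺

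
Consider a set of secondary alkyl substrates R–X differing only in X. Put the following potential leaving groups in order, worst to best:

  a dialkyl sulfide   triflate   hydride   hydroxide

hydride < hydroxide < a dialkyl sulfide < triflate

triflate: pKₐ(CF₃SO₃H (triflic acid)) ≈ -14
a dialkyl sulfide: pKₐ(R'₂SH⁺) ≈ -7
hydroxide: pKₐ(H₂O) ≈ 15.7
hydride: pKₐ(H₂) ≈ 36
Reversing gives the worst-to-best order requested.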